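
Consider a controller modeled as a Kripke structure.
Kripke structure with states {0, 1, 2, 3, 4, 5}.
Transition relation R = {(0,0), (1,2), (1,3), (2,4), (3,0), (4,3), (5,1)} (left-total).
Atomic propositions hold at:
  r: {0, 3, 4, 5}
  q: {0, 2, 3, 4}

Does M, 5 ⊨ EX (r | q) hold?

Sat(r | q) = {0, 2, 3, 4, 5}
Sat(EX (r | q)) = {s : some successor in {0, 2, 3, 4, 5}} = {0, 1, 2, 3, 4}
5 ∉ Sat(EX (r | q)) = {0, 1, 2, 3, 4}, so the formula does not hold at 5.

No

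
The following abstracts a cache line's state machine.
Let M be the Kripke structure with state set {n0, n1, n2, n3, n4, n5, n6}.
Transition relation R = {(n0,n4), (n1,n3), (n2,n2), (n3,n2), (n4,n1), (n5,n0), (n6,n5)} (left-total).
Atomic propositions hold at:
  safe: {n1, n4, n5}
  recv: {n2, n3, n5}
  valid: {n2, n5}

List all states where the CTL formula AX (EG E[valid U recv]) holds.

E[valid U recv]: least fixpoint, start Z0 = Sat(recv) = {n2, n3, n5}, add states in Sat(valid) with some successor in Z. Already a fixed point.
Sat(E[valid U recv]) = {n2, n3, n5}
EG E[valid U recv]: greatest fixpoint, start Z0 = {n2, n3, n5}, keep only states in Sat with some successor in Z. Z1 = {n2, n3}; fixed.
Sat(EG E[valid U recv]) = {n2, n3}
Sat(AX (EG E[valid U recv])) = {s : every successor in {n2, n3}} = {n1, n2, n3}

{n1, n2, n3}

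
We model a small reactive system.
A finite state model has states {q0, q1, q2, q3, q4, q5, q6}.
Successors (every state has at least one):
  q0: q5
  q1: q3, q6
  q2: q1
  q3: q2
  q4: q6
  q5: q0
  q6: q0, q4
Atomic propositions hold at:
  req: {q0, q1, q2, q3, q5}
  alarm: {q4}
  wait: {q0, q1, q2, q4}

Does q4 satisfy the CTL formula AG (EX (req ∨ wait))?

Sat(req ∨ wait) = {q0, q1, q2, q3, q4, q5}
Sat(EX (req ∨ wait)) = {s : some successor in {q0, q1, q2, q3, q4, q5}} = {q0, q1, q2, q3, q5, q6}
AG (EX (req ∨ wait)): greatest fixpoint, start Z0 = {q0, q1, q2, q3, q5, q6}, keep only states in Sat with every successor in Z. Z1 = {q0, q1, q2, q3, q5}; Z2 = {q0, q2, q3, q5}; Z3 = {q0, q3, q5}; Z4 = {q0, q5}; fixed.
Sat(AG (EX (req ∨ wait))) = {q0, q5}
q4 ∉ Sat(AG (EX (req ∨ wait))) = {q0, q5}, so the formula does not hold at q4.

No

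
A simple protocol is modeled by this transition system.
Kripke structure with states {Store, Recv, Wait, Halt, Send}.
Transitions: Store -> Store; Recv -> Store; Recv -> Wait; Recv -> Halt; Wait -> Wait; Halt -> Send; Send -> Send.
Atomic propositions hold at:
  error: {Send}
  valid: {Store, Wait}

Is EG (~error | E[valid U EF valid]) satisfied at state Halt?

No

Sat(~error) = {Store, Recv, Wait, Halt}
EF valid: least fixpoint, start Z0 = {Store, Wait}, add states with some successor in Z. Z1 = {Store, Recv, Wait}; fixed.
Sat(EF valid) = {Store, Recv, Wait}
E[valid U EF valid]: least fixpoint, start Z0 = Sat(EF valid) = {Store, Recv, Wait}, add states in Sat(valid) with some successor in Z. Already a fixed point.
Sat(E[valid U EF valid]) = {Store, Recv, Wait}
Sat(~error | E[valid U EF valid]) = {Store, Recv, Wait, Halt}
EG (~error | E[valid U EF valid]): greatest fixpoint, start Z0 = {Store, Recv, Wait, Halt}, keep only states in Sat with some successor in Z. Z1 = {Store, Recv, Wait}; fixed.
Sat(EG (~error | E[valid U EF valid])) = {Store, Recv, Wait}
Halt ∉ Sat(EG (~error | E[valid U EF valid])) = {Store, Recv, Wait}, so the formula does not hold at Halt.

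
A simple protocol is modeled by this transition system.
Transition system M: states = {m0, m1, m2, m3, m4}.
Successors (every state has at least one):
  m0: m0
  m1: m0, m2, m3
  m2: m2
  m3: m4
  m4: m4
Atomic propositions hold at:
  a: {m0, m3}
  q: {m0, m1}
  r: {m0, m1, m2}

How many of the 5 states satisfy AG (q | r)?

2

Sat(q | r) = {m0, m1, m2}
AG (q | r): greatest fixpoint, start Z0 = {m0, m1, m2}, keep only states in Sat with every successor in Z. Z1 = {m0, m2}; fixed.
Sat(AG (q | r)) = {m0, m2}
|Sat(AG (q | r))| = |{m0, m2}| = 2.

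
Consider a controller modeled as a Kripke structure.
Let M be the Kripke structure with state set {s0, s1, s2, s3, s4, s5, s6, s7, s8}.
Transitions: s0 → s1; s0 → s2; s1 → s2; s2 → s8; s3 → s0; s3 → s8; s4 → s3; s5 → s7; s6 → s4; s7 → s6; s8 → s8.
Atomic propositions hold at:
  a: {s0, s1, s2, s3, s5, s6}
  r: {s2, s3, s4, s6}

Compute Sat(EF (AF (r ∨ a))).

{s0, s1, s2, s3, s4, s5, s6, s7}

Sat(r ∨ a) = {s0, s1, s2, s3, s4, s5, s6}
AF (r ∨ a): least fixpoint, start Z0 = {s0, s1, s2, s3, s4, s5, s6}, add states with every successor in Z. Z1 = {s0, s1, s2, s3, s4, s5, s6, s7}; fixed.
Sat(AF (r ∨ a)) = {s0, s1, s2, s3, s4, s5, s6, s7}
EF (AF (r ∨ a)): least fixpoint, start Z0 = {s0, s1, s2, s3, s4, s5, s6, s7}, add states with some successor in Z. Already a fixed point.
Sat(EF (AF (r ∨ a))) = {s0, s1, s2, s3, s4, s5, s6, s7}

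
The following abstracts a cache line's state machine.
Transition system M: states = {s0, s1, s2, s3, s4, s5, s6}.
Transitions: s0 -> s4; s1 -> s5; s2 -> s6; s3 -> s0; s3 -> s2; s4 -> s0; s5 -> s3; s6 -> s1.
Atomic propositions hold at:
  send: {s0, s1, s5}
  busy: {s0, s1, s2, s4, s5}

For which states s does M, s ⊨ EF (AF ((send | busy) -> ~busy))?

{s1, s2, s3, s5, s6}

Sat(send | busy) = {s0, s1, s2, s4, s5}
Sat(~busy) = {s3, s6}
Sat((send | busy) -> ~busy) = {s3, s6}
AF ((send | busy) -> ~busy): least fixpoint, start Z0 = {s3, s6}, add states with every successor in Z. Z1 = {s2, s3, s5, s6}; Z2 = {s1, s2, s3, s5, s6}; fixed.
Sat(AF ((send | busy) -> ~busy)) = {s1, s2, s3, s5, s6}
EF (AF ((send | busy) -> ~busy)): least fixpoint, start Z0 = {s1, s2, s3, s5, s6}, add states with some successor in Z. Already a fixed point.
Sat(EF (AF ((send | busy) -> ~busy))) = {s1, s2, s3, s5, s6}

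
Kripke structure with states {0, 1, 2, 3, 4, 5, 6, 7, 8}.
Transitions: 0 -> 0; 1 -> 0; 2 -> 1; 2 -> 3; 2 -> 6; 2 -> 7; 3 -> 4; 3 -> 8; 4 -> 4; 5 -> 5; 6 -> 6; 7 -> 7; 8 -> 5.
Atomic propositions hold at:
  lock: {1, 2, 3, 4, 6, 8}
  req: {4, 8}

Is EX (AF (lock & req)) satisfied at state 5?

No

Sat(lock & req) = {4, 8}
AF (lock & req): least fixpoint, start Z0 = {4, 8}, add states with every successor in Z. Z1 = {3, 4, 8}; fixed.
Sat(AF (lock & req)) = {3, 4, 8}
Sat(EX (AF (lock & req))) = {s : some successor in {3, 4, 8}} = {2, 3, 4}
5 ∉ Sat(EX (AF (lock & req))) = {2, 3, 4}, so the formula does not hold at 5.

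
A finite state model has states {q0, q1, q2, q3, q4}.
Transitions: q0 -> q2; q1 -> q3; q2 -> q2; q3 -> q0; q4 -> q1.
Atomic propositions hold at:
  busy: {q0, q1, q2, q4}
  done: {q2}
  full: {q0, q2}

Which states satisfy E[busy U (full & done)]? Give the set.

{q0, q2}

Sat(full & done) = {q2}
E[busy U (full & done)]: least fixpoint, start Z0 = Sat((full & done)) = {q2}, add states in Sat(busy) with some successor in Z. Z1 = {q0, q2}; fixed.
Sat(E[busy U (full & done)]) = {q0, q2}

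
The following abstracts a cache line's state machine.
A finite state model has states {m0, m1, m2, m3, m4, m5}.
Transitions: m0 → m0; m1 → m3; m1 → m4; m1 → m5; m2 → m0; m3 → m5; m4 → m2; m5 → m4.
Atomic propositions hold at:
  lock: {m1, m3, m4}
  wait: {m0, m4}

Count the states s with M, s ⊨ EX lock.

2

Sat(EX lock) = {s : some successor in {m1, m3, m4}} = {m1, m5}
|Sat(EX lock)| = |{m1, m5}| = 2.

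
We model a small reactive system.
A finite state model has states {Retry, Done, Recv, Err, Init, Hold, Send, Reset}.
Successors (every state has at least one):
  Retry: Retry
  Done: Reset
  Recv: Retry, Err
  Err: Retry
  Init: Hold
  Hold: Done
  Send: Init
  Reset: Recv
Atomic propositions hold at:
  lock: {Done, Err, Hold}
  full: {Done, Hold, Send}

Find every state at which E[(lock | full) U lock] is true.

{Done, Err, Hold}

Sat(lock | full) = {Done, Err, Hold, Send}
E[(lock | full) U lock]: least fixpoint, start Z0 = Sat(lock) = {Done, Err, Hold}, add states in Sat(lock | full) with some successor in Z. Already a fixed point.
Sat(E[(lock | full) U lock]) = {Done, Err, Hold}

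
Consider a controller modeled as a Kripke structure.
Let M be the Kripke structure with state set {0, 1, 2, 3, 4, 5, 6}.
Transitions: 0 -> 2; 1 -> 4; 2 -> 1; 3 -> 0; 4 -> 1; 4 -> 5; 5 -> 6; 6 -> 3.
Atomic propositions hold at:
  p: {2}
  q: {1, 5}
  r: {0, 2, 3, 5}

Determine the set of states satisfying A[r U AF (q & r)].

Sat(q & r) = {5}
AF (q & r): least fixpoint, start Z0 = {5}, add states with every successor in Z. Already a fixed point.
Sat(AF (q & r)) = {5}
A[r U AF (q & r)]: least fixpoint, start Z0 = Sat(AF (q & r)) = {5}, add states in Sat(r) with every successor in Z. Already a fixed point.
Sat(A[r U AF (q & r)]) = {5}

{5}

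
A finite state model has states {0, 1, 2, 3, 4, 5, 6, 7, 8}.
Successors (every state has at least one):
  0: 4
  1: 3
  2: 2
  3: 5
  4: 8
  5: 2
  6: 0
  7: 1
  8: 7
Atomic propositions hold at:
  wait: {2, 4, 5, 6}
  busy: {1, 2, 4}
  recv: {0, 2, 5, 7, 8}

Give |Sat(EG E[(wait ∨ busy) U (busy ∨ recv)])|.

Sat(wait ∨ busy) = {1, 2, 4, 5, 6}
Sat(busy ∨ recv) = {0, 1, 2, 4, 5, 7, 8}
E[(wait ∨ busy) U (busy ∨ recv)]: least fixpoint, start Z0 = Sat((busy ∨ recv)) = {0, 1, 2, 4, 5, 7, 8}, add states in Sat(wait ∨ busy) with some successor in Z. Z1 = {0, 1, 2, 4, 5, 6, 7, 8}; fixed.
Sat(E[(wait ∨ busy) U (busy ∨ recv)]) = {0, 1, 2, 4, 5, 6, 7, 8}
EG E[(wait ∨ busy) U (busy ∨ recv)]: greatest fixpoint, start Z0 = {0, 1, 2, 4, 5, 6, 7, 8}, keep only states in Sat with some successor in Z. Z1 = {0, 2, 4, 5, 6, 7, 8}; Z2 = {0, 2, 4, 5, 6, 8}; Z3 = {0, 2, 4, 5, 6}; Z4 = {0, 2, 5, 6}; Z5 = {2, 5, 6}; Z6 = {2, 5}; fixed.
Sat(EG E[(wait ∨ busy) U (busy ∨ recv)]) = {2, 5}
|Sat(EG E[(wait ∨ busy) U (busy ∨ recv)])| = |{2, 5}| = 2.

2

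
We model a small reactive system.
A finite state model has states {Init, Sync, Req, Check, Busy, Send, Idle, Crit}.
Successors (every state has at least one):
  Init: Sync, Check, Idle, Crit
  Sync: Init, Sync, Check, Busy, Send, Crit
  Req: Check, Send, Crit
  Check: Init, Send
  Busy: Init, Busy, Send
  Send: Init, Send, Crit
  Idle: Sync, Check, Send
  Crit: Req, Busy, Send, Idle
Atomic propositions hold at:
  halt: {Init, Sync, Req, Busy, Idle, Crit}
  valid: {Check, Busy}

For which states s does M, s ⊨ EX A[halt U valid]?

{Init, Sync, Req, Busy, Idle, Crit}

A[halt U valid]: least fixpoint, start Z0 = Sat(valid) = {Check, Busy}, add states in Sat(halt) with every successor in Z. Already a fixed point.
Sat(A[halt U valid]) = {Check, Busy}
Sat(EX A[halt U valid]) = {s : some successor in {Check, Busy}} = {Init, Sync, Req, Busy, Idle, Crit}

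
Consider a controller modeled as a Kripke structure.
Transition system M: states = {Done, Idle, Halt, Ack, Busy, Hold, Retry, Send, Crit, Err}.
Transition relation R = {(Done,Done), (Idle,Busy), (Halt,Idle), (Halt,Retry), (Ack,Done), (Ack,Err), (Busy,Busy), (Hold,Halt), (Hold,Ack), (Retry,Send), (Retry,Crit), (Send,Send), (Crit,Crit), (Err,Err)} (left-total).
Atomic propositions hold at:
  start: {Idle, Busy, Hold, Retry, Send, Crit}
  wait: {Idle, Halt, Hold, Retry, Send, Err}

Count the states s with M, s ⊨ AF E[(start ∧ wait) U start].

7

Sat(start ∧ wait) = {Idle, Hold, Retry, Send}
E[(start ∧ wait) U start]: least fixpoint, start Z0 = Sat(start) = {Idle, Busy, Hold, Retry, Send, Crit}, add states in Sat(start ∧ wait) with some successor in Z. Already a fixed point.
Sat(E[(start ∧ wait) U start]) = {Idle, Busy, Hold, Retry, Send, Crit}
AF E[(start ∧ wait) U start]: least fixpoint, start Z0 = {Idle, Busy, Hold, Retry, Send, Crit}, add states with every successor in Z. Z1 = {Idle, Halt, Busy, Hold, Retry, Send, Crit}; fixed.
Sat(AF E[(start ∧ wait) U start]) = {Idle, Halt, Busy, Hold, Retry, Send, Crit}
|Sat(AF E[(start ∧ wait) U start])| = |{Idle, Halt, Busy, Hold, Retry, Send, Crit}| = 7.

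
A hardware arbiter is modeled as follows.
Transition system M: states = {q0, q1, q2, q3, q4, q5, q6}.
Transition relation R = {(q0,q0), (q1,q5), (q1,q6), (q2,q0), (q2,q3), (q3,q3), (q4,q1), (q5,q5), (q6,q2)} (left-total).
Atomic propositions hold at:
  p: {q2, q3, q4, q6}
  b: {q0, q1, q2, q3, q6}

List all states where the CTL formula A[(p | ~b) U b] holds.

Sat(~b) = {q4, q5}
Sat(p | ~b) = {q2, q3, q4, q5, q6}
A[(p | ~b) U b]: least fixpoint, start Z0 = Sat(b) = {q0, q1, q2, q3, q6}, add states in Sat(p | ~b) with every successor in Z. Z1 = {q0, q1, q2, q3, q4, q6}; fixed.
Sat(A[(p | ~b) U b]) = {q0, q1, q2, q3, q4, q6}

{q0, q1, q2, q3, q4, q6}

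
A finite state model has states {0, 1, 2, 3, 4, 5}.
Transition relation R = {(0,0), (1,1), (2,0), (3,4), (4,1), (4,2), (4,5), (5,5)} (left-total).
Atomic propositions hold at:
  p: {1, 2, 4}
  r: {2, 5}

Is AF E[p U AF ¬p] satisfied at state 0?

Sat(¬p) = {0, 3, 5}
AF ¬p: least fixpoint, start Z0 = {0, 3, 5}, add states with every successor in Z. Z1 = {0, 2, 3, 5}; fixed.
Sat(AF ¬p) = {0, 2, 3, 5}
E[p U AF ¬p]: least fixpoint, start Z0 = Sat(AF ¬p) = {0, 2, 3, 5}, add states in Sat(p) with some successor in Z. Z1 = {0, 2, 3, 4, 5}; fixed.
Sat(E[p U AF ¬p]) = {0, 2, 3, 4, 5}
AF E[p U AF ¬p]: least fixpoint, start Z0 = {0, 2, 3, 4, 5}, add states with every successor in Z. Already a fixed point.
Sat(AF E[p U AF ¬p]) = {0, 2, 3, 4, 5}
0 ∈ Sat(AF E[p U AF ¬p]) = {0, 2, 3, 4, 5}, so the formula holds at 0.

Yes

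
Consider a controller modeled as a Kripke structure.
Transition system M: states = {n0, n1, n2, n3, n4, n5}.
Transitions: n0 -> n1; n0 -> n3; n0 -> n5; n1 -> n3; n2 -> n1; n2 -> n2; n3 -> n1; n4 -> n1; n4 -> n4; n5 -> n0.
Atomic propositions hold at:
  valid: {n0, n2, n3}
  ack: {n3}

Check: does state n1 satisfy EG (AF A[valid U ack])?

A[valid U ack]: least fixpoint, start Z0 = Sat(ack) = {n3}, add states in Sat(valid) with every successor in Z. Already a fixed point.
Sat(A[valid U ack]) = {n3}
AF A[valid U ack]: least fixpoint, start Z0 = {n3}, add states with every successor in Z. Z1 = {n1, n3}; fixed.
Sat(AF A[valid U ack]) = {n1, n3}
EG (AF A[valid U ack]): greatest fixpoint, start Z0 = {n1, n3}, keep only states in Sat with some successor in Z. Already a fixed point.
Sat(EG (AF A[valid U ack])) = {n1, n3}
n1 ∈ Sat(EG (AF A[valid U ack])) = {n1, n3}, so the formula holds at n1.

Yes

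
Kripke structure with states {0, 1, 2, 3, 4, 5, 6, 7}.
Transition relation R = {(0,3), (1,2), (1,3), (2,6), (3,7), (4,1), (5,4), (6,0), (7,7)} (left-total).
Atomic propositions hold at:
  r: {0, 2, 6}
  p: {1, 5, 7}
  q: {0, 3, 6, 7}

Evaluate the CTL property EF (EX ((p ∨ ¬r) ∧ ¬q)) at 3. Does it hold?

Sat(¬r) = {1, 3, 4, 5, 7}
Sat(p ∨ ¬r) = {1, 3, 4, 5, 7}
Sat(¬q) = {1, 2, 4, 5}
Sat((p ∨ ¬r) ∧ ¬q) = {1, 4, 5}
Sat(EX ((p ∨ ¬r) ∧ ¬q)) = {s : some successor in {1, 4, 5}} = {4, 5}
EF (EX ((p ∨ ¬r) ∧ ¬q)): least fixpoint, start Z0 = {4, 5}, add states with some successor in Z. Already a fixed point.
Sat(EF (EX ((p ∨ ¬r) ∧ ¬q))) = {4, 5}
3 ∉ Sat(EF (EX ((p ∨ ¬r) ∧ ¬q))) = {4, 5}, so the formula does not hold at 3.

No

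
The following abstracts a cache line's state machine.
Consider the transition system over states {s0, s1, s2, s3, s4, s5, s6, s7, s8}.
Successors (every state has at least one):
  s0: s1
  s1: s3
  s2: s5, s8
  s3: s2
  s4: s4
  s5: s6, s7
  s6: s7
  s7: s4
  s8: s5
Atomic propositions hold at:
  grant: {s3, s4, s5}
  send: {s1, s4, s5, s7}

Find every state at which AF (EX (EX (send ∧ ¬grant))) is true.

{s0, s1, s2, s3, s5, s8}

Sat(¬grant) = {s0, s1, s2, s6, s7, s8}
Sat(send ∧ ¬grant) = {s1, s7}
Sat(EX (send ∧ ¬grant)) = {s : some successor in {s1, s7}} = {s0, s5, s6}
Sat(EX (EX (send ∧ ¬grant))) = {s : some successor in {s0, s5, s6}} = {s2, s5, s8}
AF (EX (EX (send ∧ ¬grant))): least fixpoint, start Z0 = {s2, s5, s8}, add states with every successor in Z. Z1 = {s2, s3, s5, s8}; Z2 = {s1, s2, s3, s5, s8}; Z3 = {s0, s1, s2, s3, s5, s8}; fixed.
Sat(AF (EX (EX (send ∧ ¬grant)))) = {s0, s1, s2, s3, s5, s8}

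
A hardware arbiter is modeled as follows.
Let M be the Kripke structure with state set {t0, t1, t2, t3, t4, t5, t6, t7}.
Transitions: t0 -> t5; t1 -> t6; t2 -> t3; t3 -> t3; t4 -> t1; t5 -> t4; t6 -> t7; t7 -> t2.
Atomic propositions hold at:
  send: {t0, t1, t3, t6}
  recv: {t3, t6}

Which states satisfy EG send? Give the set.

{t3}

EG send: greatest fixpoint, start Z0 = {t0, t1, t3, t6}, keep only states in Sat with some successor in Z. Z1 = {t1, t3}; Z2 = {t3}; fixed.
Sat(EG send) = {t3}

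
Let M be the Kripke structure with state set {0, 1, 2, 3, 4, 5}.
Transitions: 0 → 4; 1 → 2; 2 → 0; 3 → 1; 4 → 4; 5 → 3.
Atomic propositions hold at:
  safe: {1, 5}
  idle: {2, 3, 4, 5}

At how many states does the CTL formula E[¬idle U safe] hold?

Sat(¬idle) = {0, 1}
E[¬idle U safe]: least fixpoint, start Z0 = Sat(safe) = {1, 5}, add states in Sat(¬idle) with some successor in Z. Already a fixed point.
Sat(E[¬idle U safe]) = {1, 5}
|Sat(E[¬idle U safe])| = |{1, 5}| = 2.

2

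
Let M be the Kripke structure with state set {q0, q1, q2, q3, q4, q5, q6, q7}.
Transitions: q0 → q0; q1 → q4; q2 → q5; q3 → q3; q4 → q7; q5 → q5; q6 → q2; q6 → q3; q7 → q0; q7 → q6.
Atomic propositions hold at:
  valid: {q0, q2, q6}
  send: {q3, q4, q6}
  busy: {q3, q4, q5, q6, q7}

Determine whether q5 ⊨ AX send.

No

Sat(AX send) = {s : every successor in {q3, q4, q6}} = {q1, q3}
q5 ∉ Sat(AX send) = {q1, q3}, so the formula does not hold at q5.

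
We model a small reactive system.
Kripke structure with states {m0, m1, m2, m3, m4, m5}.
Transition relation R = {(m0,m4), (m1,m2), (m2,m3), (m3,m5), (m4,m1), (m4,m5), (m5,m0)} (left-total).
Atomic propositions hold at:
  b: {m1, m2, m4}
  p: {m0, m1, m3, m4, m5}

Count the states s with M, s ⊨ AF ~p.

Sat(~p) = {m2}
AF ~p: least fixpoint, start Z0 = {m2}, add states with every successor in Z. Z1 = {m1, m2}; fixed.
Sat(AF ~p) = {m1, m2}
|Sat(AF ~p)| = |{m1, m2}| = 2.

2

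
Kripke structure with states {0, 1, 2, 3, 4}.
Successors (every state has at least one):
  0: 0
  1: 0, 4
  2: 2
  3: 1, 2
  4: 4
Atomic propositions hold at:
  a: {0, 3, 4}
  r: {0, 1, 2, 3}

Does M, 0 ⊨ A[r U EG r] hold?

EG r: greatest fixpoint, start Z0 = {0, 1, 2, 3}, keep only states in Sat with some successor in Z. Already a fixed point.
Sat(EG r) = {0, 1, 2, 3}
A[r U EG r]: least fixpoint, start Z0 = Sat(EG r) = {0, 1, 2, 3}, add states in Sat(r) with every successor in Z. Already a fixed point.
Sat(A[r U EG r]) = {0, 1, 2, 3}
0 ∈ Sat(A[r U EG r]) = {0, 1, 2, 3}, so the formula holds at 0.

Yes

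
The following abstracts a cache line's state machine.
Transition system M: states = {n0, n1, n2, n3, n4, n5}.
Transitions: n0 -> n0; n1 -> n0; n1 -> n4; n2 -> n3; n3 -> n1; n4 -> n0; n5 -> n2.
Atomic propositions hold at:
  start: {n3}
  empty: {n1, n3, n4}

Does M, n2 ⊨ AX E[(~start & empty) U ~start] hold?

No

Sat(~start) = {n0, n1, n2, n4, n5}
Sat(~start & empty) = {n1, n4}
E[(~start & empty) U ~start]: least fixpoint, start Z0 = Sat(~start) = {n0, n1, n2, n4, n5}, add states in Sat(~start & empty) with some successor in Z. Already a fixed point.
Sat(E[(~start & empty) U ~start]) = {n0, n1, n2, n4, n5}
Sat(AX E[(~start & empty) U ~start]) = {s : every successor in {n0, n1, n2, n4, n5}} = {n0, n1, n3, n4, n5}
n2 ∉ Sat(AX E[(~start & empty) U ~start]) = {n0, n1, n3, n4, n5}, so the formula does not hold at n2.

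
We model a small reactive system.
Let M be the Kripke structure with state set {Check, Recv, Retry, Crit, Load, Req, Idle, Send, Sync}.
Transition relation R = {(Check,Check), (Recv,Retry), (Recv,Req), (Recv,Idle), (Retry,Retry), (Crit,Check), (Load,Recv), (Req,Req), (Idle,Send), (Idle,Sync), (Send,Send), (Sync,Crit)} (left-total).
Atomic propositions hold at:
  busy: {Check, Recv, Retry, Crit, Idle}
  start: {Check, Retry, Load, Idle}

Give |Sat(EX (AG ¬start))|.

Sat(¬start) = {Recv, Crit, Req, Send, Sync}
AG ¬start: greatest fixpoint, start Z0 = {Recv, Crit, Req, Send, Sync}, keep only states in Sat with every successor in Z. Z1 = {Req, Send, Sync}; Z2 = {Req, Send}; fixed.
Sat(AG ¬start) = {Req, Send}
Sat(EX (AG ¬start)) = {s : some successor in {Req, Send}} = {Recv, Req, Idle, Send}
|Sat(EX (AG ¬start))| = |{Recv, Req, Idle, Send}| = 4.

4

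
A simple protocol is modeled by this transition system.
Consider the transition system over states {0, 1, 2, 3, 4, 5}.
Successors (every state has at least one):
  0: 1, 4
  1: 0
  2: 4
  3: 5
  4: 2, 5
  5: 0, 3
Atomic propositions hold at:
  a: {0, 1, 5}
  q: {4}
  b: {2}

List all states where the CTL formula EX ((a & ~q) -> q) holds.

Sat(~q) = {0, 1, 2, 3, 5}
Sat(a & ~q) = {0, 1, 5}
Sat((a & ~q) -> q) = {2, 3, 4}
Sat(EX ((a & ~q) -> q)) = {s : some successor in {2, 3, 4}} = {0, 2, 4, 5}

{0, 2, 4, 5}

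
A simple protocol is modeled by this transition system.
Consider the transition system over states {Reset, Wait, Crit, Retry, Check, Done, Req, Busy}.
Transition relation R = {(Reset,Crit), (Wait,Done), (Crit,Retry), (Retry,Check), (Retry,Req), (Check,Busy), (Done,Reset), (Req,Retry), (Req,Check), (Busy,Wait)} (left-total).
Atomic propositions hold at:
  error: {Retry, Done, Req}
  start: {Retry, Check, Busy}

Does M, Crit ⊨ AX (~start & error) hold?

Sat(~start) = {Reset, Wait, Crit, Done, Req}
Sat(~start & error) = {Done, Req}
Sat(AX (~start & error)) = {s : every successor in {Done, Req}} = {Wait}
Crit ∉ Sat(AX (~start & error)) = {Wait}, so the formula does not hold at Crit.

No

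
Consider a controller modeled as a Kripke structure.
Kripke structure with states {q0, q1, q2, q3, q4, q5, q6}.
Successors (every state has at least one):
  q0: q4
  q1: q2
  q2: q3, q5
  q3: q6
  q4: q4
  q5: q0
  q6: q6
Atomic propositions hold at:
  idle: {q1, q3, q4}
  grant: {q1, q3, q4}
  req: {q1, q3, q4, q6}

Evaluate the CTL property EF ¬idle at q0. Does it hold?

Yes

Sat(¬idle) = {q0, q2, q5, q6}
EF ¬idle: least fixpoint, start Z0 = {q0, q2, q5, q6}, add states with some successor in Z. Z1 = {q0, q1, q2, q3, q5, q6}; fixed.
Sat(EF ¬idle) = {q0, q1, q2, q3, q5, q6}
q0 ∈ Sat(EF ¬idle) = {q0, q1, q2, q3, q5, q6}, so the formula holds at q0.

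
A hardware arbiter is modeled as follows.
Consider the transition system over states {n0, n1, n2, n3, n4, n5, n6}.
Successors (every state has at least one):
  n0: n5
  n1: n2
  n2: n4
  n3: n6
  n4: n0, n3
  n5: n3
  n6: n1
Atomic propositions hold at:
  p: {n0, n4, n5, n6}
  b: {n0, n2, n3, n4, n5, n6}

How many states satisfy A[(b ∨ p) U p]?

Sat(b ∨ p) = {n0, n2, n3, n4, n5, n6}
A[(b ∨ p) U p]: least fixpoint, start Z0 = Sat(p) = {n0, n4, n5, n6}, add states in Sat(b ∨ p) with every successor in Z. Z1 = {n0, n2, n3, n4, n5, n6}; fixed.
Sat(A[(b ∨ p) U p]) = {n0, n2, n3, n4, n5, n6}
|Sat(A[(b ∨ p) U p])| = |{n0, n2, n3, n4, n5, n6}| = 6.

6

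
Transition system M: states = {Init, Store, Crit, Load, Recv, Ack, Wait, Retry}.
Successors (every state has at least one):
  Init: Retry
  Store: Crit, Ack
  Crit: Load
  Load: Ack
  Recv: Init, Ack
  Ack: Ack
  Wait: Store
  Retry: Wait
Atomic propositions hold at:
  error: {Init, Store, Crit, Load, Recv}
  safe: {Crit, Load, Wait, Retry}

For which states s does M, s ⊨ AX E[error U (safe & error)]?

Sat(safe & error) = {Crit, Load}
E[error U (safe & error)]: least fixpoint, start Z0 = Sat((safe & error)) = {Crit, Load}, add states in Sat(error) with some successor in Z. Z1 = {Store, Crit, Load}; fixed.
Sat(E[error U (safe & error)]) = {Store, Crit, Load}
Sat(AX E[error U (safe & error)]) = {s : every successor in {Store, Crit, Load}} = {Crit, Wait}

{Crit, Wait}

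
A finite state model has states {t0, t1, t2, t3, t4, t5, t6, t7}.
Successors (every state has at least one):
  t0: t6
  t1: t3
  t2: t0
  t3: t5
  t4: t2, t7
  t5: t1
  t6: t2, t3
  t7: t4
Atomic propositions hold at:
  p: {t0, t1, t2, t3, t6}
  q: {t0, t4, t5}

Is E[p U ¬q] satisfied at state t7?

Sat(¬q) = {t1, t2, t3, t6, t7}
E[p U ¬q]: least fixpoint, start Z0 = Sat(¬q) = {t1, t2, t3, t6, t7}, add states in Sat(p) with some successor in Z. Z1 = {t0, t1, t2, t3, t6, t7}; fixed.
Sat(E[p U ¬q]) = {t0, t1, t2, t3, t6, t7}
t7 ∈ Sat(E[p U ¬q]) = {t0, t1, t2, t3, t6, t7}, so the formula holds at t7.

Yes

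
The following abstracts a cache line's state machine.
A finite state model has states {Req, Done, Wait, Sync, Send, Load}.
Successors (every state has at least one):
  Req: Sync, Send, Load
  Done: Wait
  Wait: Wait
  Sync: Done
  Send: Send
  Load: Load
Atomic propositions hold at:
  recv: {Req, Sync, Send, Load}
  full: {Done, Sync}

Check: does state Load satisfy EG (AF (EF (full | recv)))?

Yes

Sat(full | recv) = {Req, Done, Sync, Send, Load}
EF (full | recv): least fixpoint, start Z0 = {Req, Done, Sync, Send, Load}, add states with some successor in Z. Already a fixed point.
Sat(EF (full | recv)) = {Req, Done, Sync, Send, Load}
AF (EF (full | recv)): least fixpoint, start Z0 = {Req, Done, Sync, Send, Load}, add states with every successor in Z. Already a fixed point.
Sat(AF (EF (full | recv))) = {Req, Done, Sync, Send, Load}
EG (AF (EF (full | recv))): greatest fixpoint, start Z0 = {Req, Done, Sync, Send, Load}, keep only states in Sat with some successor in Z. Z1 = {Req, Sync, Send, Load}; Z2 = {Req, Send, Load}; fixed.
Sat(EG (AF (EF (full | recv)))) = {Req, Send, Load}
Load ∈ Sat(EG (AF (EF (full | recv)))) = {Req, Send, Load}, so the formula holds at Load.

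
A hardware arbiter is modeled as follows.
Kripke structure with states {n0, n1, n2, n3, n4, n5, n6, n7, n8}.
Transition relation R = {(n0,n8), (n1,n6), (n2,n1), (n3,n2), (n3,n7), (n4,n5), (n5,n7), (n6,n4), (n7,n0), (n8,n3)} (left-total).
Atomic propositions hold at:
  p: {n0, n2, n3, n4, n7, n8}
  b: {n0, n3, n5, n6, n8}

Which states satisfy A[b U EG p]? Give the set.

{n0, n3, n5, n7, n8}

EG p: greatest fixpoint, start Z0 = {n0, n2, n3, n4, n7, n8}, keep only states in Sat with some successor in Z. Z1 = {n0, n3, n7, n8}; fixed.
Sat(EG p) = {n0, n3, n7, n8}
A[b U EG p]: least fixpoint, start Z0 = Sat(EG p) = {n0, n3, n7, n8}, add states in Sat(b) with every successor in Z. Z1 = {n0, n3, n5, n7, n8}; fixed.
Sat(A[b U EG p]) = {n0, n3, n5, n7, n8}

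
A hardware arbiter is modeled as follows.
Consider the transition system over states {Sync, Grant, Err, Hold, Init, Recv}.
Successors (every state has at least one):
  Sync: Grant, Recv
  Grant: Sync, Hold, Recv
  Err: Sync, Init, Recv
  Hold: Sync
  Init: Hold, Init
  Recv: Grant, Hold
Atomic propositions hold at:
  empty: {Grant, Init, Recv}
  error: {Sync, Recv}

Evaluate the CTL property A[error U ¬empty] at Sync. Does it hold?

Yes

Sat(¬empty) = {Sync, Err, Hold}
A[error U ¬empty]: least fixpoint, start Z0 = Sat(¬empty) = {Sync, Err, Hold}, add states in Sat(error) with every successor in Z. Already a fixed point.
Sat(A[error U ¬empty]) = {Sync, Err, Hold}
Sync ∈ Sat(A[error U ¬empty]) = {Sync, Err, Hold}, so the formula holds at Sync.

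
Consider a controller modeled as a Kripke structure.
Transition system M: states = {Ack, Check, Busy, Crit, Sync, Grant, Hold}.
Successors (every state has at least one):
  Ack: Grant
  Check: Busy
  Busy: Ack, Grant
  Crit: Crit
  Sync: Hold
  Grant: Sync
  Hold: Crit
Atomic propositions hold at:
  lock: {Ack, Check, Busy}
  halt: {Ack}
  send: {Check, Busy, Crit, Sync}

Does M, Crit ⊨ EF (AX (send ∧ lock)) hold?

Sat(send ∧ lock) = {Check, Busy}
Sat(AX (send ∧ lock)) = {s : every successor in {Check, Busy}} = {Check}
EF (AX (send ∧ lock)): least fixpoint, start Z0 = {Check}, add states with some successor in Z. Already a fixed point.
Sat(EF (AX (send ∧ lock))) = {Check}
Crit ∉ Sat(EF (AX (send ∧ lock))) = {Check}, so the formula does not hold at Crit.

No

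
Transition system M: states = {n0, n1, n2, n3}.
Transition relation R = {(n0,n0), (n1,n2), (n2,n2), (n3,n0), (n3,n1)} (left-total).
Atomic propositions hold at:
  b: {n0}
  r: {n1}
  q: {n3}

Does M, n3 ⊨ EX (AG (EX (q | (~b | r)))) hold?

Sat(~b) = {n1, n2, n3}
Sat(~b | r) = {n1, n2, n3}
Sat(q | (~b | r)) = {n1, n2, n3}
Sat(EX (q | (~b | r))) = {s : some successor in {n1, n2, n3}} = {n1, n2, n3}
AG (EX (q | (~b | r))): greatest fixpoint, start Z0 = {n1, n2, n3}, keep only states in Sat with every successor in Z. Z1 = {n1, n2}; fixed.
Sat(AG (EX (q | (~b | r)))) = {n1, n2}
Sat(EX (AG (EX (q | (~b | r))))) = {s : some successor in {n1, n2}} = {n1, n2, n3}
n3 ∈ Sat(EX (AG (EX (q | (~b | r))))) = {n1, n2, n3}, so the formula holds at n3.

Yes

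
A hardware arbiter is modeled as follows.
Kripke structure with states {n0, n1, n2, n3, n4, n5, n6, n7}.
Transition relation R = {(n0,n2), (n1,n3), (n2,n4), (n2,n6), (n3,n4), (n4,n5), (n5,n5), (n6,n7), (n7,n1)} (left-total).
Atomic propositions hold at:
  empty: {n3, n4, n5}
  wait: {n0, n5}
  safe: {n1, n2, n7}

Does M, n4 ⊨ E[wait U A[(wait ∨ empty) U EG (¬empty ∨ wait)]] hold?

Yes

Sat(wait ∨ empty) = {n0, n3, n4, n5}
Sat(¬empty) = {n0, n1, n2, n6, n7}
Sat(¬empty ∨ wait) = {n0, n1, n2, n5, n6, n7}
EG (¬empty ∨ wait): greatest fixpoint, start Z0 = {n0, n1, n2, n5, n6, n7}, keep only states in Sat with some successor in Z. Z1 = {n0, n2, n5, n6, n7}; Z2 = {n0, n2, n5, n6}; Z3 = {n0, n2, n5}; Z4 = {n0, n5}; Z5 = {n5}; fixed.
Sat(EG (¬empty ∨ wait)) = {n5}
A[(wait ∨ empty) U EG (¬empty ∨ wait)]: least fixpoint, start Z0 = Sat(EG (¬empty ∨ wait)) = {n5}, add states in Sat(wait ∨ empty) with every successor in Z. Z1 = {n4, n5}; Z2 = {n3, n4, n5}; fixed.
Sat(A[(wait ∨ empty) U EG (¬empty ∨ wait)]) = {n3, n4, n5}
E[wait U A[(wait ∨ empty) U EG (¬empty ∨ wait)]]: least fixpoint, start Z0 = Sat(A[(wait ∨ empty) U EG (¬empty ∨ wait)]) = {n3, n4, n5}, add states in Sat(wait) with some successor in Z. Already a fixed point.
Sat(E[wait U A[(wait ∨ empty) U EG (¬empty ∨ wait)]]) = {n3, n4, n5}
n4 ∈ Sat(E[wait U A[(wait ∨ empty) U EG (¬empty ∨ wait)]]) = {n3, n4, n5}, so the formula holds at n4.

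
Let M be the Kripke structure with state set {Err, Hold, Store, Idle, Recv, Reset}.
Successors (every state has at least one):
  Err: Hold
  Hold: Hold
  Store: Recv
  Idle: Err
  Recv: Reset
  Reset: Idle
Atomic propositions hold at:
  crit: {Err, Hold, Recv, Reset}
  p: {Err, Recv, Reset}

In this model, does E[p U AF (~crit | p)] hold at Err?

Sat(~crit) = {Store, Idle}
Sat(~crit | p) = {Err, Store, Idle, Recv, Reset}
AF (~crit | p): least fixpoint, start Z0 = {Err, Store, Idle, Recv, Reset}, add states with every successor in Z. Already a fixed point.
Sat(AF (~crit | p)) = {Err, Store, Idle, Recv, Reset}
E[p U AF (~crit | p)]: least fixpoint, start Z0 = Sat(AF (~crit | p)) = {Err, Store, Idle, Recv, Reset}, add states in Sat(p) with some successor in Z. Already a fixed point.
Sat(E[p U AF (~crit | p)]) = {Err, Store, Idle, Recv, Reset}
Err ∈ Sat(E[p U AF (~crit | p)]) = {Err, Store, Idle, Recv, Reset}, so the formula holds at Err.

Yes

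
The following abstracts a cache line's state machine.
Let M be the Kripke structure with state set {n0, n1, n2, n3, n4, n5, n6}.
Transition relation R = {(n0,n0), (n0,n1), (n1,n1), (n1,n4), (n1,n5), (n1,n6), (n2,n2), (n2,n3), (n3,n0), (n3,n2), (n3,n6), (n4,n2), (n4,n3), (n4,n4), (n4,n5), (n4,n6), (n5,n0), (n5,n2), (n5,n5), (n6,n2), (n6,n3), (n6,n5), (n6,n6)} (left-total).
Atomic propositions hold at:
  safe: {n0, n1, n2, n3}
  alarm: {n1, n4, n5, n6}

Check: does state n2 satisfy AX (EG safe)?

Yes

EG safe: greatest fixpoint, start Z0 = {n0, n1, n2, n3}, keep only states in Sat with some successor in Z. Already a fixed point.
Sat(EG safe) = {n0, n1, n2, n3}
Sat(AX (EG safe)) = {s : every successor in {n0, n1, n2, n3}} = {n0, n2}
n2 ∈ Sat(AX (EG safe)) = {n0, n2}, so the formula holds at n2.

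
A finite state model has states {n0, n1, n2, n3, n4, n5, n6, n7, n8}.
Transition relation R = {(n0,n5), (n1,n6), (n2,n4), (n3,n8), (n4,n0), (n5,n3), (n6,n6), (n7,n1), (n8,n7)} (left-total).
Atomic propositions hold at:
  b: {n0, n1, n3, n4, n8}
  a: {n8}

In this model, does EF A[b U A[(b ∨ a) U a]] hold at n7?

No

Sat(b ∨ a) = {n0, n1, n3, n4, n8}
A[(b ∨ a) U a]: least fixpoint, start Z0 = Sat(a) = {n8}, add states in Sat(b ∨ a) with every successor in Z. Z1 = {n3, n8}; fixed.
Sat(A[(b ∨ a) U a]) = {n3, n8}
A[b U A[(b ∨ a) U a]]: least fixpoint, start Z0 = Sat(A[(b ∨ a) U a]) = {n3, n8}, add states in Sat(b) with every successor in Z. Already a fixed point.
Sat(A[b U A[(b ∨ a) U a]]) = {n3, n8}
EF A[b U A[(b ∨ a) U a]]: least fixpoint, start Z0 = {n3, n8}, add states with some successor in Z. Z1 = {n3, n5, n8}; Z2 = {n0, n3, n5, n8}; Z3 = {n0, n3, n4, n5, n8}; Z4 = {n0, n2, n3, n4, n5, n8}; fixed.
Sat(EF A[b U A[(b ∨ a) U a]]) = {n0, n2, n3, n4, n5, n8}
n7 ∉ Sat(EF A[b U A[(b ∨ a) U a]]) = {n0, n2, n3, n4, n5, n8}, so the formula does not hold at n7.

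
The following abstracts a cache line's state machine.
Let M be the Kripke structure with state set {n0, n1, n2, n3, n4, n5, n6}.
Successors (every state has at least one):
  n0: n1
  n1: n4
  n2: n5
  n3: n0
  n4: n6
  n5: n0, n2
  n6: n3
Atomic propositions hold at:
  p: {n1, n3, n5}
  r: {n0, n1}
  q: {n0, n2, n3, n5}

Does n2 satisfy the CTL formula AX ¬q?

Sat(¬q) = {n1, n4, n6}
Sat(AX ¬q) = {s : every successor in {n1, n4, n6}} = {n0, n1, n4}
n2 ∉ Sat(AX ¬q) = {n0, n1, n4}, so the formula does not hold at n2.

No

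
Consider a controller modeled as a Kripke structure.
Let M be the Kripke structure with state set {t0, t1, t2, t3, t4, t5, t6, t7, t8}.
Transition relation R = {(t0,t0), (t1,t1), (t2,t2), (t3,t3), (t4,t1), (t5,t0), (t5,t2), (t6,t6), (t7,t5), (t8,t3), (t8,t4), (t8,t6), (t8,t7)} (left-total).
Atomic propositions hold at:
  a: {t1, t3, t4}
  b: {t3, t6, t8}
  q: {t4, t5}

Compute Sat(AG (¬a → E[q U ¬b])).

Sat(¬a) = {t0, t2, t5, t6, t7, t8}
Sat(¬b) = {t0, t1, t2, t4, t5, t7}
E[q U ¬b]: least fixpoint, start Z0 = Sat(¬b) = {t0, t1, t2, t4, t5, t7}, add states in Sat(q) with some successor in Z. Already a fixed point.
Sat(E[q U ¬b]) = {t0, t1, t2, t4, t5, t7}
Sat(¬a → E[q U ¬b]) = {t0, t1, t2, t3, t4, t5, t7}
AG (¬a → E[q U ¬b]): greatest fixpoint, start Z0 = {t0, t1, t2, t3, t4, t5, t7}, keep only states in Sat with every successor in Z. Already a fixed point.
Sat(AG (¬a → E[q U ¬b])) = {t0, t1, t2, t3, t4, t5, t7}

{t0, t1, t2, t3, t4, t5, t7}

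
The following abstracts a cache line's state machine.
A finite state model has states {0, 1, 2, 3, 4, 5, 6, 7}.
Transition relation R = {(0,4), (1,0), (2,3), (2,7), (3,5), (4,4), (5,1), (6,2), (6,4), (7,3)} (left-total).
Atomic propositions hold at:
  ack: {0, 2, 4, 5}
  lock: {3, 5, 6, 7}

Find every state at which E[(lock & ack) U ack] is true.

Sat(lock & ack) = {5}
E[(lock & ack) U ack]: least fixpoint, start Z0 = Sat(ack) = {0, 2, 4, 5}, add states in Sat(lock & ack) with some successor in Z. Already a fixed point.
Sat(E[(lock & ack) U ack]) = {0, 2, 4, 5}

{0, 2, 4, 5}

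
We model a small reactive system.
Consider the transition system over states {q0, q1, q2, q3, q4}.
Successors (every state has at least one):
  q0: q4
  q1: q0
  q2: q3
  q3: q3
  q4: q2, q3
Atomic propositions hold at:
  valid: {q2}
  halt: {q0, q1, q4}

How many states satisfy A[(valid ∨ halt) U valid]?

Sat(valid ∨ halt) = {q0, q1, q2, q4}
A[(valid ∨ halt) U valid]: least fixpoint, start Z0 = Sat(valid) = {q2}, add states in Sat(valid ∨ halt) with every successor in Z. Already a fixed point.
Sat(A[(valid ∨ halt) U valid]) = {q2}
|Sat(A[(valid ∨ halt) U valid])| = |{q2}| = 1.

1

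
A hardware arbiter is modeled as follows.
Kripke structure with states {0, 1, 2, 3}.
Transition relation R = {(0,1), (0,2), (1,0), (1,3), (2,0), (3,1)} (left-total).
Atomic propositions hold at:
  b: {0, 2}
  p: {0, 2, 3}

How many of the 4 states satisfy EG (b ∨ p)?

2

Sat(b ∨ p) = {0, 2, 3}
EG (b ∨ p): greatest fixpoint, start Z0 = {0, 2, 3}, keep only states in Sat with some successor in Z. Z1 = {0, 2}; fixed.
Sat(EG (b ∨ p)) = {0, 2}
|Sat(EG (b ∨ p))| = |{0, 2}| = 2.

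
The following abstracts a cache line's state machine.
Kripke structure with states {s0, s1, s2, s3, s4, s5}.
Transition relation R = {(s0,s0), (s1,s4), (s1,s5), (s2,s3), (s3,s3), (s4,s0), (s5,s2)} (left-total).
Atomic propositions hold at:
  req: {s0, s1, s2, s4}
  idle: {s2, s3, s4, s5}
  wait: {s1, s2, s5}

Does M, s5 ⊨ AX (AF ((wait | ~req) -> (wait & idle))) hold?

Sat(~req) = {s3, s5}
Sat(wait | ~req) = {s1, s2, s3, s5}
Sat(wait & idle) = {s2, s5}
Sat((wait | ~req) -> (wait & idle)) = {s0, s2, s4, s5}
AF ((wait | ~req) -> (wait & idle)): least fixpoint, start Z0 = {s0, s2, s4, s5}, add states with every successor in Z. Z1 = {s0, s1, s2, s4, s5}; fixed.
Sat(AF ((wait | ~req) -> (wait & idle))) = {s0, s1, s2, s4, s5}
Sat(AX (AF ((wait | ~req) -> (wait & idle)))) = {s : every successor in {s0, s1, s2, s4, s5}} = {s0, s1, s4, s5}
s5 ∈ Sat(AX (AF ((wait | ~req) -> (wait & idle)))) = {s0, s1, s4, s5}, so the formula holds at s5.

Yes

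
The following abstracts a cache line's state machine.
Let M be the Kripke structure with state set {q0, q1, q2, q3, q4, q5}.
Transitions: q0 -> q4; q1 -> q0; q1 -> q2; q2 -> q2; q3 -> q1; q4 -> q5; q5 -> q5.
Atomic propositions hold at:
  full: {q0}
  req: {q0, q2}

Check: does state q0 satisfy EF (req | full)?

Sat(req | full) = {q0, q2}
EF (req | full): least fixpoint, start Z0 = {q0, q2}, add states with some successor in Z. Z1 = {q0, q1, q2}; Z2 = {q0, q1, q2, q3}; fixed.
Sat(EF (req | full)) = {q0, q1, q2, q3}
q0 ∈ Sat(EF (req | full)) = {q0, q1, q2, q3}, so the formula holds at q0.

Yes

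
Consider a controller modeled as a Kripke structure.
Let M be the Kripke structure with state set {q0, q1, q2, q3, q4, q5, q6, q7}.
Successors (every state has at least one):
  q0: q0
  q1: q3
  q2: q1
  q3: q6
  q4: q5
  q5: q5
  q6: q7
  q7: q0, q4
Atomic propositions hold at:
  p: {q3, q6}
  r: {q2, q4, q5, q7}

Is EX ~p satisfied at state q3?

Sat(~p) = {q0, q1, q2, q4, q5, q7}
Sat(EX ~p) = {s : some successor in {q0, q1, q2, q4, q5, q7}} = {q0, q2, q4, q5, q6, q7}
q3 ∉ Sat(EX ~p) = {q0, q2, q4, q5, q6, q7}, so the formula does not hold at q3.

No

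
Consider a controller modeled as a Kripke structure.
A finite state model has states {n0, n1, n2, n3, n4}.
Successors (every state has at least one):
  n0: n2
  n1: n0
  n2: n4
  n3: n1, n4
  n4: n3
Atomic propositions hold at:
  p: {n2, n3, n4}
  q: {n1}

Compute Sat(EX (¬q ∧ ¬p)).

Sat(¬q) = {n0, n2, n3, n4}
Sat(¬p) = {n0, n1}
Sat(¬q ∧ ¬p) = {n0}
Sat(EX (¬q ∧ ¬p)) = {s : some successor in {n0}} = {n1}

{n1}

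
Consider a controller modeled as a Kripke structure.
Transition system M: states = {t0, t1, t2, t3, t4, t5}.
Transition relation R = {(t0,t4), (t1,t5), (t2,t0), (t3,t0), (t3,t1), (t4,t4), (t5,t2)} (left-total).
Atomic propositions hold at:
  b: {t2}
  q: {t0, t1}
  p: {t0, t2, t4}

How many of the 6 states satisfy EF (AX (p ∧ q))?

Sat(p ∧ q) = {t0}
Sat(AX (p ∧ q)) = {s : every successor in {t0}} = {t2}
EF (AX (p ∧ q)): least fixpoint, start Z0 = {t2}, add states with some successor in Z. Z1 = {t2, t5}; Z2 = {t1, t2, t5}; Z3 = {t1, t2, t3, t5}; fixed.
Sat(EF (AX (p ∧ q))) = {t1, t2, t3, t5}
|Sat(EF (AX (p ∧ q)))| = |{t1, t2, t3, t5}| = 4.

4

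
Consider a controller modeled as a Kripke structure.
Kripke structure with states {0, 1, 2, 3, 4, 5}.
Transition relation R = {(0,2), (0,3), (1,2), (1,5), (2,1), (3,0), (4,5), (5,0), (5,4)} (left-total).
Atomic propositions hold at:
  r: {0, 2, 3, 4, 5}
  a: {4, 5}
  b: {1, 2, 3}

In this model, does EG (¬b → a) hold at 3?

No

Sat(¬b) = {0, 4, 5}
Sat(¬b → a) = {1, 2, 3, 4, 5}
EG (¬b → a): greatest fixpoint, start Z0 = {1, 2, 3, 4, 5}, keep only states in Sat with some successor in Z. Z1 = {1, 2, 4, 5}; fixed.
Sat(EG (¬b → a)) = {1, 2, 4, 5}
3 ∉ Sat(EG (¬b → a)) = {1, 2, 4, 5}, so the formula does not hold at 3.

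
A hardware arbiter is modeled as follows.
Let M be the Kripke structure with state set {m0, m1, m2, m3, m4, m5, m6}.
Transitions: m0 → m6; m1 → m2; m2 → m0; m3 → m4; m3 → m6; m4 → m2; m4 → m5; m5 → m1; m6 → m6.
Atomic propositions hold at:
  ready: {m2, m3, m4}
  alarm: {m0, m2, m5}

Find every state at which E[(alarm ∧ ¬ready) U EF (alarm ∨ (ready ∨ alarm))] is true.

{m0, m1, m2, m3, m4, m5}

Sat(¬ready) = {m0, m1, m5, m6}
Sat(alarm ∧ ¬ready) = {m0, m5}
Sat(ready ∨ alarm) = {m0, m2, m3, m4, m5}
Sat(alarm ∨ (ready ∨ alarm)) = {m0, m2, m3, m4, m5}
EF (alarm ∨ (ready ∨ alarm)): least fixpoint, start Z0 = {m0, m2, m3, m4, m5}, add states with some successor in Z. Z1 = {m0, m1, m2, m3, m4, m5}; fixed.
Sat(EF (alarm ∨ (ready ∨ alarm))) = {m0, m1, m2, m3, m4, m5}
E[(alarm ∧ ¬ready) U EF (alarm ∨ (ready ∨ alarm))]: least fixpoint, start Z0 = Sat(EF (alarm ∨ (ready ∨ alarm))) = {m0, m1, m2, m3, m4, m5}, add states in Sat(alarm ∧ ¬ready) with some successor in Z. Already a fixed point.
Sat(E[(alarm ∧ ¬ready) U EF (alarm ∨ (ready ∨ alarm))]) = {m0, m1, m2, m3, m4, m5}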